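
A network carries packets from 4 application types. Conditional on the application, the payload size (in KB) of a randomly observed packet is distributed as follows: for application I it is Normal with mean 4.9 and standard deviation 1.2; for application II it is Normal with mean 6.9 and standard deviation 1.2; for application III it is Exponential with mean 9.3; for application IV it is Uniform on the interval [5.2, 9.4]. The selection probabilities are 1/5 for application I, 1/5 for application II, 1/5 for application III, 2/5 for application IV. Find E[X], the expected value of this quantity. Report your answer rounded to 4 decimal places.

7.1400

Component means — I: 4.9; II: 6.9; III: 9.3; IV: 7.3.
E[X] = 0.2·4.9 + 0.2·6.9 + 0.2·9.3 + 0.4·7.3 = 7.14.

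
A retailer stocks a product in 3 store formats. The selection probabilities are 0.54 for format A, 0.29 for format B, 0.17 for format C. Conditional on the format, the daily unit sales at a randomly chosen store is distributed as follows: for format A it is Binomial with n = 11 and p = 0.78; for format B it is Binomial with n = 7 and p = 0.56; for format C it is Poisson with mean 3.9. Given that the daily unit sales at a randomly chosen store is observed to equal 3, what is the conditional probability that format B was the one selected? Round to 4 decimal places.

0.6611

Likelihoods P(X=3 | ·): A: 0.000429684; B: 0.230379; C: 0.200122.
Posterior ∝ prior × likelihood. Numerator for B: 0.29·0.230379 = 0.0668099.
Normalizing constant: 0.54·0.000429684 + 0.29·0.230379 + 0.17·0.200122 = 0.101063.
P(B | observation) = 0.0668099 / 0.101063 = 0.661074.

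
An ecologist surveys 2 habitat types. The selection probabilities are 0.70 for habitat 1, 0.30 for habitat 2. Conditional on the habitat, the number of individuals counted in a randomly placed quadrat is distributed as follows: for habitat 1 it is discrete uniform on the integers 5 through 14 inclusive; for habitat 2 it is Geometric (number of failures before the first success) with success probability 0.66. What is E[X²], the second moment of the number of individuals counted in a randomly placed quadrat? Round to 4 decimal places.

For each component E[X²] = Var + (mean)², giving 1: 98.5; 2: 1.04591.
Overall E[X²] = 0.7·98.5 + 0.3·1.04591 = 69.2638.

69.2638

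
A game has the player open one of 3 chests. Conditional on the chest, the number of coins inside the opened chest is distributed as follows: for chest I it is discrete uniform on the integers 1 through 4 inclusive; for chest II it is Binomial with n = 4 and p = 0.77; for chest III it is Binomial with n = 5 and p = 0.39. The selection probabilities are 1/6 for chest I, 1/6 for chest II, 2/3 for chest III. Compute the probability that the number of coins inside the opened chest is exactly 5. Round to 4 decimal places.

Conditional on each chest, P(X = 5): I: 0; II: 0; III: 0.00902242.
By total probability, P(X = 5) = 0.166667·0 + 0.166667·0 + 0.666667·0.00902242 = 0.00601495.

0.0060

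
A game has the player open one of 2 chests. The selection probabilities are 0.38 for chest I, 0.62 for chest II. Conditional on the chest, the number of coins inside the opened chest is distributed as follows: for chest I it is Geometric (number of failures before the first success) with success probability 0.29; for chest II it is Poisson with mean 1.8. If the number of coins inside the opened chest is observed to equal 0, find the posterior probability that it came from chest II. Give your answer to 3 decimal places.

0.482

Likelihoods P(X=0 | ·): I: 0.29; II: 0.165299.
Posterior ∝ prior × likelihood. Numerator for II: 0.62·0.165299 = 0.102485.
Normalizing constant: 0.38·0.29 + 0.62·0.165299 = 0.212685.
P(II | observation) = 0.102485 / 0.212685 = 0.481864.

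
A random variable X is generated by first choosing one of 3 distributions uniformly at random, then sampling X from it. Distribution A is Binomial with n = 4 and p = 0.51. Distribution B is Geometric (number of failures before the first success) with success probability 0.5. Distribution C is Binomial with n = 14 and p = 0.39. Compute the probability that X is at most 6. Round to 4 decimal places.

0.9039

Conditional on each component, P(X ≤ 6): A: 1; B: 0.992188; C: 0.719519.
By total probability, P(X ≤ 6) = 0.333333·1 + 0.333333·0.992188 + 0.333333·0.719519 = 0.903902.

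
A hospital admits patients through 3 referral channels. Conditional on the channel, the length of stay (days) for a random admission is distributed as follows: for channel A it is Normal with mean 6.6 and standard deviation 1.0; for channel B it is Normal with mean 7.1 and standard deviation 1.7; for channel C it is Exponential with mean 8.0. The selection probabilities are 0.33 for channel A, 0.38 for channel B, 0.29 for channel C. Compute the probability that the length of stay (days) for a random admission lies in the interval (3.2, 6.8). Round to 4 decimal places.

0.4207

Conditional on each channel, P(3.2 < X < 6.8): A: 0.578923; B: 0.41907; C: 0.242905.
By total probability, P(3.2 < X < 6.8) = 0.33·0.578923 + 0.38·0.41907 + 0.29·0.242905 = 0.420734.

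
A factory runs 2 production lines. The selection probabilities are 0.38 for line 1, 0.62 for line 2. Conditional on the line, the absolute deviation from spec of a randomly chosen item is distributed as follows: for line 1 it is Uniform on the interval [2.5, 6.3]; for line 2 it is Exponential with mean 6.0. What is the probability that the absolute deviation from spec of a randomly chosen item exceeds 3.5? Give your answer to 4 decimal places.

Conditional on each line, P(X > 3.5): 1: 0.736842; 2: 0.558035.
By total probability, P(X > 3.5) = 0.38·0.736842 + 0.62·0.558035 = 0.625982.

0.6260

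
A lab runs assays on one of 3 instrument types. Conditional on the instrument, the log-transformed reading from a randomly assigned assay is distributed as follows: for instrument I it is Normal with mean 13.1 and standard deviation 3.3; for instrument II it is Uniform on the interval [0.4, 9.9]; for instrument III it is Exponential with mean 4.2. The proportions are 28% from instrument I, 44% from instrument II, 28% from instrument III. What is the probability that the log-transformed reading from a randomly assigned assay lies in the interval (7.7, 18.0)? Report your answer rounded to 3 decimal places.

0.389

Conditional on each instrument, P(7.7 < X < 18.0): I: 0.880326; II: 0.231579; III: 0.146116.
By total probability, P(7.7 < X < 18.0) = 0.28·0.880326 + 0.44·0.231579 + 0.28·0.146116 = 0.389299.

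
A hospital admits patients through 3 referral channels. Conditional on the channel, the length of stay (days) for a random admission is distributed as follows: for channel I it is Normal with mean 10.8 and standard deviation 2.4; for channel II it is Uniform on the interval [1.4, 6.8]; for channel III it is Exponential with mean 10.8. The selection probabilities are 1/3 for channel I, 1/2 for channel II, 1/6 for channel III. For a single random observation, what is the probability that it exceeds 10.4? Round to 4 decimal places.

0.2524

Conditional on each channel, P(X > 10.4): I: 0.566184; II: 0; III: 0.38176.
By total probability, P(X > 10.4) = 0.333333·0.566184 + 0.5·0 + 0.166667·0.38176 = 0.252355.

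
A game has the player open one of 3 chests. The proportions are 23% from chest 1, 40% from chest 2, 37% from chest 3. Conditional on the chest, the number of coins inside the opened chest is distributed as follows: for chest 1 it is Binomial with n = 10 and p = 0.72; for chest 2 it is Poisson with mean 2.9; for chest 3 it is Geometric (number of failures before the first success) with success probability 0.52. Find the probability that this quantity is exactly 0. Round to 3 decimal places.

0.214

Conditional on each chest, P(X = 0): 1: 2.96197e-06; 2: 0.0550232; 3: 0.52.
By total probability, P(X = 0) = 0.23·2.96197e-06 + 0.4·0.0550232 + 0.37·0.52 = 0.21441.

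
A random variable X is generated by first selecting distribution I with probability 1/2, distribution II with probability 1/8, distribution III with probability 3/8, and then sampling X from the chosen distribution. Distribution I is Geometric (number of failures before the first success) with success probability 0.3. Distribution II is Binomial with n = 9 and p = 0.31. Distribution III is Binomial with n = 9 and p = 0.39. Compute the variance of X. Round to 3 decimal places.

Per component, I: μ=2.33333, E[X²]=13.2222; II: μ=2.79, E[X²]=9.7092; III: μ=3.51, E[X²]=14.4612.
E[X] = 0.5·2.33333 + 0.125·2.79 + 0.375·3.51 = 2.83167.
E[X²] = 0.5·13.2222 + 0.125·9.7092 + 0.375·14.4612 = 13.2477.
Var(X) = E[X²] − (E[X])² = 13.2477 − 8.01834 = 5.22937.

5.229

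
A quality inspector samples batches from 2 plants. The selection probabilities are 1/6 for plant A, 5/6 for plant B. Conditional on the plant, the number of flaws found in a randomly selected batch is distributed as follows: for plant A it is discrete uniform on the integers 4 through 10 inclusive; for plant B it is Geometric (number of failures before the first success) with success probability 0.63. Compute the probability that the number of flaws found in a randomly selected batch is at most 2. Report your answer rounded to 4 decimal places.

0.7911

Conditional on each plant, P(X ≤ 2): A: 0; B: 0.949347.
By total probability, P(X ≤ 2) = 0.166667·0 + 0.833333·0.949347 = 0.791122.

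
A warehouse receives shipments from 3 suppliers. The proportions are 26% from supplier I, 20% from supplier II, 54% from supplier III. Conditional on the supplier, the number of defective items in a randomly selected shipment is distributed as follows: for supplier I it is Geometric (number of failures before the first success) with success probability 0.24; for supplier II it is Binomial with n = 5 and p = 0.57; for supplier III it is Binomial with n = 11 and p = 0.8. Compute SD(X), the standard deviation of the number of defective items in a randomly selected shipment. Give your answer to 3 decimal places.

3.593

Per component, I: μ=3.16667, E[X²]=23.2222; II: μ=2.85, E[X²]=9.348; III: μ=8.8, E[X²]=79.2.
E[X] = 0.26·3.16667 + 0.2·2.85 + 0.54·8.8 = 6.14533.
E[X²] = 0.26·23.2222 + 0.2·9.348 + 0.54·79.2 = 50.6754.
Var(X) = E[X²] − (E[X])² = 50.6754 − 37.7651 = 12.9103.
SD(X) = √12.9103 = 3.59308.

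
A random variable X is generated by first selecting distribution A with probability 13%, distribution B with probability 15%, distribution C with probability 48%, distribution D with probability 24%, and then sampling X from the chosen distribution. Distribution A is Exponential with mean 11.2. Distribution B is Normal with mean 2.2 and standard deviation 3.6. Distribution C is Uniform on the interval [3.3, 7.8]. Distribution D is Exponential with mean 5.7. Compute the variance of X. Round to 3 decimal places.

Per component, A: μ=11.2, E[X²]=250.88; B: μ=2.2, E[X²]=17.8; C: μ=5.55, E[X²]=32.49; D: μ=5.7, E[X²]=64.98.
E[X] = 0.13·11.2 + 0.15·2.2 + 0.48·5.55 + 0.24·5.7 = 5.818.
E[X²] = 0.13·250.88 + 0.15·17.8 + 0.48·32.49 + 0.24·64.98 = 66.4748.
Var(X) = E[X²] − (E[X])² = 66.4748 − 33.8491 = 32.6257.

32.626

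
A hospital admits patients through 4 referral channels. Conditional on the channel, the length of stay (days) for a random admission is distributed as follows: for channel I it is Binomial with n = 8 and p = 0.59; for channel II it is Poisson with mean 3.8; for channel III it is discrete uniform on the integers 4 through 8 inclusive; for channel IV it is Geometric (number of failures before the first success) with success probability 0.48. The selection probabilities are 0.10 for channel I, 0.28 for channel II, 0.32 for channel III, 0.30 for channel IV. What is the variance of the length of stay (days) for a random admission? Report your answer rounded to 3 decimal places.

6.422

Per component, I: μ=4.72, E[X²]=24.2136; II: μ=3.8, E[X²]=18.24; III: μ=6, E[X²]=38; IV: μ=1.08333, E[X²]=3.43056.
E[X] = 0.1·4.72 + 0.28·3.8 + 0.32·6 + 0.3·1.08333 = 3.781.
E[X²] = 0.1·24.2136 + 0.28·18.24 + 0.32·38 + 0.3·3.43056 = 20.7177.
Var(X) = E[X²] − (E[X])² = 20.7177 − 14.296 = 6.42177.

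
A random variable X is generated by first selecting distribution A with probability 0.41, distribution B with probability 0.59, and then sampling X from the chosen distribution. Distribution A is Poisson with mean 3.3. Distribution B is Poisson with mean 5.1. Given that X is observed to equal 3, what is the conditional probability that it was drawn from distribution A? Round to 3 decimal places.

0.532

Likelihoods P(X=3 | ·): A: 0.220912; B: 0.13479.
Posterior ∝ prior × likelihood. Numerator for A: 0.41·0.220912 = 0.0905738.
Normalizing constant: 0.41·0.220912 + 0.59·0.13479 = 0.1701.
P(A | observation) = 0.0905738 / 0.1701 = 0.532474.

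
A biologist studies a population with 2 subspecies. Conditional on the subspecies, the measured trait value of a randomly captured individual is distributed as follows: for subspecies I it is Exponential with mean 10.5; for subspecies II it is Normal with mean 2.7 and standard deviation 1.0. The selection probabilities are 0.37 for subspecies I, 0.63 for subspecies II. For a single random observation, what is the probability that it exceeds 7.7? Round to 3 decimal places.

Conditional on each subspecies, P(X > 7.7): I: 0.480305; II: 2.86652e-07.
By total probability, P(X > 7.7) = 0.37·0.480305 + 0.63·2.86652e-07 = 0.177713.

0.178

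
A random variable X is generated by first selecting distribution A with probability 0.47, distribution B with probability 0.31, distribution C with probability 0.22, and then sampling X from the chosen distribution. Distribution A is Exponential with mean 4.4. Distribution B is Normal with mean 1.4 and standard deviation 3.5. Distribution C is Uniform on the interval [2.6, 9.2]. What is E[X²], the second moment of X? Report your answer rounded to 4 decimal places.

31.0603

For each component E[X²] = Var + (mean)², giving A: 38.72; B: 14.21; C: 38.44.
Overall E[X²] = 0.47·38.72 + 0.31·14.21 + 0.22·38.44 = 31.0603.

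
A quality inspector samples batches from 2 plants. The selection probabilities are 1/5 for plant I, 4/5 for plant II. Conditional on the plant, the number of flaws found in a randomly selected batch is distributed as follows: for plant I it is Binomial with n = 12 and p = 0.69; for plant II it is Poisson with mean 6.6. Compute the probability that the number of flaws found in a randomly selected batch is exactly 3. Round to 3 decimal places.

Conditional on each plant, P(X = 3): I: 0.00191084; II: 0.0651834.
By total probability, P(X = 3) = 0.2·0.00191084 + 0.8·0.0651834 = 0.0525289.

0.053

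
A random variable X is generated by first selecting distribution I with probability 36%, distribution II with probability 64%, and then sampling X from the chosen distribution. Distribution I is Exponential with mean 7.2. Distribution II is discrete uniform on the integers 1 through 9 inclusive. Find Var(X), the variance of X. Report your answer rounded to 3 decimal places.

24.044

Per component, I: μ=7.2, E[X²]=103.68; II: μ=5, E[X²]=31.6667.
E[X] = 0.36·7.2 + 0.64·5 = 5.792.
E[X²] = 0.36·103.68 + 0.64·31.6667 = 57.5915.
Var(X) = E[X²] − (E[X])² = 57.5915 − 33.5473 = 24.0442.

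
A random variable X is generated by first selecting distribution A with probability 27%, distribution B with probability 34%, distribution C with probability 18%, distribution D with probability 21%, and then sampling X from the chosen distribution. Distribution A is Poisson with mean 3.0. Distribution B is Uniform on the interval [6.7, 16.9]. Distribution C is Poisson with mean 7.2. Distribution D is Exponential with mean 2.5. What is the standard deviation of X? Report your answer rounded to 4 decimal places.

4.7594

Per component, A: μ=3, E[X²]=12; B: μ=11.8, E[X²]=147.91; C: μ=7.2, E[X²]=59.04; D: μ=2.5, E[X²]=12.5.
E[X] = 0.27·3 + 0.34·11.8 + 0.18·7.2 + 0.21·2.5 = 6.643.
E[X²] = 0.27·12 + 0.34·147.91 + 0.18·59.04 + 0.21·12.5 = 66.7816.
Var(X) = E[X²] − (E[X])² = 66.7816 − 44.1294 = 22.6522.
SD(X) = √22.6522 = 4.75943.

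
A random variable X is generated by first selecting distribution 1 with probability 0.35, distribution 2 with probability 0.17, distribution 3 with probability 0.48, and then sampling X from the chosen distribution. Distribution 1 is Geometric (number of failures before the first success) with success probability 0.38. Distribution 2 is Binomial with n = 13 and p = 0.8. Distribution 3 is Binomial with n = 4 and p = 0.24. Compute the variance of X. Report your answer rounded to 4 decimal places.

14.1287

Per component, 1: μ=1.63158, E[X²]=6.95568; 2: μ=10.4, E[X²]=110.24; 3: μ=0.96, E[X²]=1.6512.
E[X] = 0.35·1.63158 + 0.17·10.4 + 0.48·0.96 = 2.79985.
E[X²] = 0.35·6.95568 + 0.17·110.24 + 0.48·1.6512 = 21.9679.
Var(X) = E[X²] − (E[X])² = 21.9679 − 7.83917 = 14.1287.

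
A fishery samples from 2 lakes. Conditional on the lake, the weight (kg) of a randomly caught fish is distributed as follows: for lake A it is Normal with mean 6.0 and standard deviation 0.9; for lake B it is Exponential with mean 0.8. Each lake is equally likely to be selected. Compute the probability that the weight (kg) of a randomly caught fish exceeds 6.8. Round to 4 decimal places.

0.0936

Conditional on each lake, P(X > 6.8): A: 0.187031; B: 0.000203468.
By total probability, P(X > 6.8) = 0.5·0.187031 + 0.5·0.000203468 = 0.0936174.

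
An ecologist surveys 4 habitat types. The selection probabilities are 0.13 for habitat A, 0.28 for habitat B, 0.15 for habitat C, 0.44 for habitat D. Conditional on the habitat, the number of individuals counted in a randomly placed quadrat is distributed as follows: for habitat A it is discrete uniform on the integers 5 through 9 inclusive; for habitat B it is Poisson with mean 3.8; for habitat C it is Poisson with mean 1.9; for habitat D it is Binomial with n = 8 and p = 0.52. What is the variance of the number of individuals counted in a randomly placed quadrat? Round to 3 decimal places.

4.334

Per component, A: μ=7, E[X²]=51; B: μ=3.8, E[X²]=18.24; C: μ=1.9, E[X²]=5.51; D: μ=4.16, E[X²]=19.3024.
E[X] = 0.13·7 + 0.28·3.8 + 0.15·1.9 + 0.44·4.16 = 4.0894.
E[X²] = 0.13·51 + 0.28·18.24 + 0.15·5.51 + 0.44·19.3024 = 21.0568.
Var(X) = E[X²] − (E[X])² = 21.0568 − 16.7232 = 4.33356.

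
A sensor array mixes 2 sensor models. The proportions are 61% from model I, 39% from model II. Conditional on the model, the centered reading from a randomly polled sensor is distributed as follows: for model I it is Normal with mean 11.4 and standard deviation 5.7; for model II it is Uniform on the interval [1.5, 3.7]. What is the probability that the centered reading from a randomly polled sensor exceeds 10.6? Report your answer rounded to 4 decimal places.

0.3390

Conditional on each model, P(X > 10.6): I: 0.555809; II: 0.
By total probability, P(X > 10.6) = 0.61·0.555809 + 0.39·0 = 0.339043.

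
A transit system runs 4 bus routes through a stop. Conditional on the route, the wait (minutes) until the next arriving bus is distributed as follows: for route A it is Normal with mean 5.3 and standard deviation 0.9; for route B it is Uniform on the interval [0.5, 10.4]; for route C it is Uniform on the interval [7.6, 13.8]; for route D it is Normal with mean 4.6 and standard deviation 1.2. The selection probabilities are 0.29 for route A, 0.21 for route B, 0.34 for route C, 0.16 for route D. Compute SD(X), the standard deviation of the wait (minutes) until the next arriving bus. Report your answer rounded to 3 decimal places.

Per component, A: μ=5.3, E[X²]=28.9; B: μ=5.45, E[X²]=37.87; C: μ=10.7, E[X²]=117.693; D: μ=4.6, E[X²]=22.6.
E[X] = 0.29·5.3 + 0.21·5.45 + 0.34·10.7 + 0.16·4.6 = 7.0555.
E[X²] = 0.29·28.9 + 0.21·37.87 + 0.34·117.693 + 0.16·22.6 = 59.9654.
Var(X) = E[X²] − (E[X])² = 59.9654 − 49.7801 = 10.1854.
SD(X) = √10.1854 = 3.19145.

3.191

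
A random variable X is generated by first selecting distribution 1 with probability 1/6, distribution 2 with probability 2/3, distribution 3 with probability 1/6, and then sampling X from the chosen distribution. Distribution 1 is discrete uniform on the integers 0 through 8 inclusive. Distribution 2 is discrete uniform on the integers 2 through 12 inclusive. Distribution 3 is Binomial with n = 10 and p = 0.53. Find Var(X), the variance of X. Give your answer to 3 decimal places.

Per component, 1: μ=4, E[X²]=22.6667; 2: μ=7, E[X²]=59; 3: μ=5.3, E[X²]=30.581.
E[X] = 0.166667·4 + 0.666667·7 + 0.166667·5.3 = 6.21667.
E[X²] = 0.166667·22.6667 + 0.666667·59 + 0.166667·30.581 = 48.2079.
Var(X) = E[X²] − (E[X])² = 48.2079 − 38.6469 = 9.561.

9.561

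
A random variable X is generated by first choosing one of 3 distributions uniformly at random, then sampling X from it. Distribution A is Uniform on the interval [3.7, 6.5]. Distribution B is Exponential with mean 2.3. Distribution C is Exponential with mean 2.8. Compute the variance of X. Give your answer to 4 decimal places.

6.0811

Per component, A: μ=5.1, E[X²]=26.6633; B: μ=2.3, E[X²]=10.58; C: μ=2.8, E[X²]=15.68.
E[X] = 0.333333·5.1 + 0.333333·2.3 + 0.333333·2.8 = 3.4.
E[X²] = 0.333333·26.6633 + 0.333333·10.58 + 0.333333·15.68 = 17.6411.
Var(X) = E[X²] − (E[X])² = 17.6411 − 11.56 = 6.08111.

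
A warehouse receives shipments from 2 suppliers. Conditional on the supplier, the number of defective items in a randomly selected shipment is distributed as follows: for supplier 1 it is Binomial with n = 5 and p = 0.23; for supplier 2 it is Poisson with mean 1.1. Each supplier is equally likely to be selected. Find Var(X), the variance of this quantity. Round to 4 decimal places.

0.9934

Per component, 1: μ=1.15, E[X²]=2.208; 2: μ=1.1, E[X²]=2.31.
E[X] = 0.5·1.15 + 0.5·1.1 = 1.125.
E[X²] = 0.5·2.208 + 0.5·2.31 = 2.259.
Var(X) = E[X²] − (E[X])² = 2.259 − 1.26562 = 0.993375.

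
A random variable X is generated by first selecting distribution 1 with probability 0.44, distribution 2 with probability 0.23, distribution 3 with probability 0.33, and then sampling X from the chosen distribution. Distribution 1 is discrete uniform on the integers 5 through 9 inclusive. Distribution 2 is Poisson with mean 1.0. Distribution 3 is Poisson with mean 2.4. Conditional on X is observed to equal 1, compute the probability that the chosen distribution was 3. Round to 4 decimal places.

Likelihoods P(X=1 | ·): 1: 0; 2: 0.367879; 3: 0.217723.
Posterior ∝ prior × likelihood. Numerator for 3: 0.33·0.217723 = 0.0718486.
Normalizing constant: 0.44·0 + 0.23·0.367879 + 0.33·0.217723 = 0.156461.
P(3 | observation) = 0.0718486 / 0.156461 = 0.459211.

0.4592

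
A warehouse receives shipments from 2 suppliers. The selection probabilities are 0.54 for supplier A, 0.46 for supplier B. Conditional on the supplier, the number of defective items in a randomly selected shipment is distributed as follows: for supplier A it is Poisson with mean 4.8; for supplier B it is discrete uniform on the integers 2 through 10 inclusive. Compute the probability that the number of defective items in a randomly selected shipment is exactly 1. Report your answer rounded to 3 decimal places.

Conditional on each supplier, P(X = 1): A: 0.0395028; B: 0.
By total probability, P(X = 1) = 0.54·0.0395028 + 0.46·0 = 0.0213315.

0.021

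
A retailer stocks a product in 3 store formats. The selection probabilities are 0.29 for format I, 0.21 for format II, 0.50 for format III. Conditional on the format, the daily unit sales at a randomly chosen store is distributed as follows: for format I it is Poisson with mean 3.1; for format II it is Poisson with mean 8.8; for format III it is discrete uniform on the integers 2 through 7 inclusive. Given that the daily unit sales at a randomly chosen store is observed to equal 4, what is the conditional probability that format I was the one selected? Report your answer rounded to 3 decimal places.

0.355

Likelihoods P(X=4 | ·): I: 0.17335; II: 0.0376641; III: 0.166667.
Posterior ∝ prior × likelihood. Numerator for I: 0.29·0.17335 = 0.0502714.
Normalizing constant: 0.29·0.17335 + 0.21·0.0376641 + 0.5·0.166667 = 0.141514.
P(I | observation) = 0.0502714 / 0.141514 = 0.355239.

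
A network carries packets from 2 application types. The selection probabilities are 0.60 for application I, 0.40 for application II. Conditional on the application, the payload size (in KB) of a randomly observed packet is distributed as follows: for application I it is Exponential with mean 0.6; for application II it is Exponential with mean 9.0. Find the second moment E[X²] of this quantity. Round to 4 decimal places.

65.2320

For each component E[X²] = Var + (mean)², giving I: 0.72; II: 162.
Overall E[X²] = 0.6·0.72 + 0.4·162 = 65.232.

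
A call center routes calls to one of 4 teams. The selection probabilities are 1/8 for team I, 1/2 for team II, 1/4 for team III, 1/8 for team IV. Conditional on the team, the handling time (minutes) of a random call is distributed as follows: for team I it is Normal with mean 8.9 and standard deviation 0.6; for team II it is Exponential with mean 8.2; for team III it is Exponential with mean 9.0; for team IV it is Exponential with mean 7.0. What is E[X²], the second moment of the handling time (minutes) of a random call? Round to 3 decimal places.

129.936

For each component E[X²] = Var + (mean)², giving I: 79.57; II: 134.48; III: 162; IV: 98.
Overall E[X²] = 0.125·79.57 + 0.5·134.48 + 0.25·162 + 0.125·98 = 129.936.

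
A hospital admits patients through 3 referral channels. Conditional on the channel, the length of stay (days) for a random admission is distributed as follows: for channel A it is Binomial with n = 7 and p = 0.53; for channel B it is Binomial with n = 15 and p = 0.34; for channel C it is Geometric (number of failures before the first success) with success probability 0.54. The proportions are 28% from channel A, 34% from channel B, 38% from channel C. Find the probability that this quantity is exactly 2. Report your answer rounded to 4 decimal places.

0.0999

Conditional on each channel, P(X = 2): A: 0.135288; B: 0.0547291; C: 0.114264.
By total probability, P(X = 2) = 0.28·0.135288 + 0.34·0.0547291 + 0.38·0.114264 = 0.0999089.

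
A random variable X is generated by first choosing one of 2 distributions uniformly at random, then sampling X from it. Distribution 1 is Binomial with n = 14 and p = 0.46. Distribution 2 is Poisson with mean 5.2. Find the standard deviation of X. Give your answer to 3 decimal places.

Per component, 1: μ=6.44, E[X²]=44.9512; 2: μ=5.2, E[X²]=32.24.
E[X] = 0.5·6.44 + 0.5·5.2 = 5.82.
E[X²] = 0.5·44.9512 + 0.5·32.24 = 38.5956.
Var(X) = E[X²] − (E[X])² = 38.5956 − 33.8724 = 4.7232.
SD(X) = √4.7232 = 2.17329.

2.173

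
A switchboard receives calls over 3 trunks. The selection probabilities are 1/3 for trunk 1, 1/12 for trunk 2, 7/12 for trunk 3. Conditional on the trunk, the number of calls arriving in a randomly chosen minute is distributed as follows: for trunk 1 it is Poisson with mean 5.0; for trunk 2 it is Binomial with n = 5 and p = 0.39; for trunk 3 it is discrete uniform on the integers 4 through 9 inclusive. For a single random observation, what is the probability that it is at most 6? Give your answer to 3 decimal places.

0.629

Conditional on each trunk, P(X ≤ 6): 1: 0.762183; 2: 1; 3: 0.5.
By total probability, P(X ≤ 6) = 0.333333·0.762183 + 0.0833333·1 + 0.583333·0.5 = 0.629061.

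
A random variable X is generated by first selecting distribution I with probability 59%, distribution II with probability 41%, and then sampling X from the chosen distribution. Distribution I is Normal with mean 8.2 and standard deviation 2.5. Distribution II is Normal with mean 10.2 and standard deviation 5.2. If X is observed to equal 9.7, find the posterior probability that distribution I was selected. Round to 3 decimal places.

0.715

Likelihoods f(9.7 | ·): I: 0.13329; II: 0.0763658.
Posterior ∝ prior × likelihood. Numerator for I: 0.59·0.13329 = 0.078641.
Normalizing constant: 0.59·0.13329 + 0.41·0.0763658 = 0.109951.
P(I | observation) = 0.078641 / 0.109951 = 0.715237.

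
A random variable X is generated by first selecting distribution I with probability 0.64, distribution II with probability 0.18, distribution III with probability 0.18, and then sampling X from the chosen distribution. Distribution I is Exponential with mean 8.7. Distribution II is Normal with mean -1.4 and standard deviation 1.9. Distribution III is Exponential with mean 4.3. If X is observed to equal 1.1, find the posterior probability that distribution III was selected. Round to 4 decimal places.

Likelihoods f(1.1 | ·): I: 0.101291; II: 0.0883505; III: 0.180067.
Posterior ∝ prior × likelihood. Numerator for III: 0.18·0.180067 = 0.032412.
Normalizing constant: 0.64·0.101291 + 0.18·0.0883505 + 0.18·0.180067 = 0.113141.
P(III | observation) = 0.032412 / 0.113141 = 0.286474.

0.2865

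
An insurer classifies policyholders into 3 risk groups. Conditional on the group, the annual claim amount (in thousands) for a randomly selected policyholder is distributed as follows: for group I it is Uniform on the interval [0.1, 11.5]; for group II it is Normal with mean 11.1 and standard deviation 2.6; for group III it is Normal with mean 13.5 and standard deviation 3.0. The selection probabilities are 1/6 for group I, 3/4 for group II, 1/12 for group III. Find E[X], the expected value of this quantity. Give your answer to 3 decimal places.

10.417

Component means — I: 5.8; II: 11.1; III: 13.5.
E[X] = 0.166667·5.8 + 0.75·11.1 + 0.0833333·13.5 = 10.4167.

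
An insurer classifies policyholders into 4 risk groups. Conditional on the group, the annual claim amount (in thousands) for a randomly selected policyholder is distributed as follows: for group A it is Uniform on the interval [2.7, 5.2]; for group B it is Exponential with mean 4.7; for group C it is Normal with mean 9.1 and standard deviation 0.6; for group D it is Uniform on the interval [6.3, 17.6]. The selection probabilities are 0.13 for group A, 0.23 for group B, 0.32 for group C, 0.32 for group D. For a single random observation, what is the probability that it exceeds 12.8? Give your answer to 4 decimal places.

Conditional on each group, P(X > 12.8): A: 0; B: 0.0656509; C: 3.48723e-10; D: 0.424779.
By total probability, P(X > 12.8) = 0.13·0 + 0.23·0.0656509 + 0.32·3.48723e-10 + 0.32·0.424779 = 0.151029.

0.1510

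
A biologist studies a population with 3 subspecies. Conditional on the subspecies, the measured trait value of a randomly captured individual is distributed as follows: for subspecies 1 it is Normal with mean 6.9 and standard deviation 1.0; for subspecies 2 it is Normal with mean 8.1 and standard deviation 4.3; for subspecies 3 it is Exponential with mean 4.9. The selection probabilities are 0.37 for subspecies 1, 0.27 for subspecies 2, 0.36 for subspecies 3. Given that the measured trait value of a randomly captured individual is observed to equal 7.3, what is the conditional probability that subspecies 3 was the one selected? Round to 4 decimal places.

Likelihoods f(7.3 | ·): 1: 0.36827; 2: 0.0911854; 3: 0.0460038.
Posterior ∝ prior × likelihood. Numerator for 3: 0.36·0.0460038 = 0.0165614.
Normalizing constant: 0.37·0.36827 + 0.27·0.0911854 + 0.36·0.0460038 = 0.177441.
P(3 | observation) = 0.0165614 / 0.177441 = 0.0933343.

0.0933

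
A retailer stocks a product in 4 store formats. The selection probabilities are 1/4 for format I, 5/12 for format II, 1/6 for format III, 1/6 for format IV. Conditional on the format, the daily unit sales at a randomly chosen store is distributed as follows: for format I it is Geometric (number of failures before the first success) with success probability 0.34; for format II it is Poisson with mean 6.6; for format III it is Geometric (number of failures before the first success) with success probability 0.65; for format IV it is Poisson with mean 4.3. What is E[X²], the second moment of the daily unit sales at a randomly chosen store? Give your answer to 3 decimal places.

For each component E[X²] = Var + (mean)², giving I: 9.47751; II: 50.16; III: 1.11834; IV: 22.79.
Overall E[X²] = 0.25·9.47751 + 0.416667·50.16 + 0.166667·1.11834 + 0.166667·22.79 = 27.2541.

27.254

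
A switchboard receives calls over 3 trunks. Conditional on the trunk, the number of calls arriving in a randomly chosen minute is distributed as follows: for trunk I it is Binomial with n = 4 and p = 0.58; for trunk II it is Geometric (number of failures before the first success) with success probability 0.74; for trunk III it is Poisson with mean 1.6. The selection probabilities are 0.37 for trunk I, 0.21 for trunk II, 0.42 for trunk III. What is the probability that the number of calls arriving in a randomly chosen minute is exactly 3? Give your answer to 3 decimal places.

0.182

Conditional on each trunk, P(X = 3): I: 0.327788; II: 0.0130062; III: 0.137828.
By total probability, P(X = 3) = 0.37·0.327788 + 0.21·0.0130062 + 0.42·0.137828 = 0.181901.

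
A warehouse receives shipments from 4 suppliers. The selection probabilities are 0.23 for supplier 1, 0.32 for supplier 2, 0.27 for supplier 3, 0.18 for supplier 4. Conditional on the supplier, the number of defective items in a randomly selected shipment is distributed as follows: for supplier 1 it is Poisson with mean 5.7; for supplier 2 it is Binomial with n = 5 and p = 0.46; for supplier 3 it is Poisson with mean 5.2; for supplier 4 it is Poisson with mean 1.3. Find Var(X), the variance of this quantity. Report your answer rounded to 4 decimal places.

Per component, 1: μ=5.7, E[X²]=38.19; 2: μ=2.3, E[X²]=6.532; 3: μ=5.2, E[X²]=32.24; 4: μ=1.3, E[X²]=2.99.
E[X] = 0.23·5.7 + 0.32·2.3 + 0.27·5.2 + 0.18·1.3 = 3.685.
E[X²] = 0.23·38.19 + 0.32·6.532 + 0.27·32.24 + 0.18·2.99 = 20.1169.
Var(X) = E[X²] − (E[X])² = 20.1169 − 13.5792 = 6.53771.

6.5377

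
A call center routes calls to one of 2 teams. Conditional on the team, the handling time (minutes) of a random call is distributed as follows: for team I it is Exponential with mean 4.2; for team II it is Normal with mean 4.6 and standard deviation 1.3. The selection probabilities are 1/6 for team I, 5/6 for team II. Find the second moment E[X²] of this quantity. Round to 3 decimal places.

For each component E[X²] = Var + (mean)², giving I: 35.28; II: 22.85.
Overall E[X²] = 0.166667·35.28 + 0.833333·22.85 = 24.9217.

24.922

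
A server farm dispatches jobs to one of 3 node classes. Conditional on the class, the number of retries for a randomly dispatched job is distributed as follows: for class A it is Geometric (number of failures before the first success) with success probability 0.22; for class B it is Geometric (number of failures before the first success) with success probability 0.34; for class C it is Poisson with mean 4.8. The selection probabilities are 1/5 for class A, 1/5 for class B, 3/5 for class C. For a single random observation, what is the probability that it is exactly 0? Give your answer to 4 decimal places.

0.1169

Conditional on each class, P(X = 0): A: 0.22; B: 0.34; C: 0.00822975.
By total probability, P(X = 0) = 0.2·0.22 + 0.2·0.34 + 0.6·0.00822975 = 0.116938.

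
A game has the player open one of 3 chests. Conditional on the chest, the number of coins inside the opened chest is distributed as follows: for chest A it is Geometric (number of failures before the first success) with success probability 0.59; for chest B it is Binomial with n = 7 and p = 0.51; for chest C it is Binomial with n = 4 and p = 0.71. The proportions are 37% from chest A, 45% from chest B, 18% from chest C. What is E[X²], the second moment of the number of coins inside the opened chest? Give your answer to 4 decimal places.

8.7369

For each component E[X²] = Var + (mean)², giving A: 1.66073; B: 14.4942; C: 8.8892.
Overall E[X²] = 0.37·1.66073 + 0.45·14.4942 + 0.18·8.8892 = 8.73692.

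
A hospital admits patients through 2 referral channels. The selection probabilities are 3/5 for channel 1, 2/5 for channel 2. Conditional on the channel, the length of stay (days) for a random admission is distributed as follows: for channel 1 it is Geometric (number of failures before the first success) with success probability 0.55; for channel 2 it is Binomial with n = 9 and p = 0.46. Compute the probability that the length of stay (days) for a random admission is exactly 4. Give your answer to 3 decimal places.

0.117

Conditional on each channel, P(X = 4): 1: 0.0225534; 2: 0.259042.
By total probability, P(X = 4) = 0.6·0.0225534 + 0.4·0.259042 = 0.117149.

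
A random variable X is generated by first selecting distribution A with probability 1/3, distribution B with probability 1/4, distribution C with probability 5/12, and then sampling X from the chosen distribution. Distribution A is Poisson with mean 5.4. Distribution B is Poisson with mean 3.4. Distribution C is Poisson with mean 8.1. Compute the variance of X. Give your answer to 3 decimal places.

Per component, A: μ=5.4, E[X²]=34.56; B: μ=3.4, E[X²]=14.96; C: μ=8.1, E[X²]=73.71.
E[X] = 0.333333·5.4 + 0.25·3.4 + 0.416667·8.1 = 6.025.
E[X²] = 0.333333·34.56 + 0.25·14.96 + 0.416667·73.71 = 45.9725.
Var(X) = E[X²] − (E[X])² = 45.9725 − 36.3006 = 9.67187.

9.672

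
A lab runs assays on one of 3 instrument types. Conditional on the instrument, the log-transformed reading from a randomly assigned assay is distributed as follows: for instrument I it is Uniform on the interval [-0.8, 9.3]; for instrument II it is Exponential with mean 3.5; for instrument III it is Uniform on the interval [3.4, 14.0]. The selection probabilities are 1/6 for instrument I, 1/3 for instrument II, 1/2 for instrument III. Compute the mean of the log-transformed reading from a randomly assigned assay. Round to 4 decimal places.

6.2250

Component means — I: 4.25; II: 3.5; III: 8.7.
E[X] = 0.166667·4.25 + 0.333333·3.5 + 0.5·8.7 = 6.225.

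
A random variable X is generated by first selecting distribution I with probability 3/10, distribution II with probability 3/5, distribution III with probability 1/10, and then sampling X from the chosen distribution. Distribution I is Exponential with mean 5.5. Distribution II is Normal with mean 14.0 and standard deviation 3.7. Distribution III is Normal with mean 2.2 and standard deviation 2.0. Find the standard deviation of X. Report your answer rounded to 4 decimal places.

Per component, I: μ=5.5, E[X²]=60.5; II: μ=14, E[X²]=209.69; III: μ=2.2, E[X²]=8.84.
E[X] = 0.3·5.5 + 0.6·14 + 0.1·2.2 = 10.27.
E[X²] = 0.3·60.5 + 0.6·209.69 + 0.1·8.84 = 144.848.
Var(X) = E[X²] − (E[X])² = 144.848 − 105.473 = 39.3751.
SD(X) = √39.3751 = 6.27496.

6.2750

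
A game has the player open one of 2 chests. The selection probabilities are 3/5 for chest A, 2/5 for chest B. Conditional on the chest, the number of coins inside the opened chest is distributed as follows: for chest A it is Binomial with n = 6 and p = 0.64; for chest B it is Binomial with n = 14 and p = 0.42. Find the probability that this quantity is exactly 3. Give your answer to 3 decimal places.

Conditional on each chest, P(X = 3): A: 0.244612; B: 0.0673841.
By total probability, P(X = 3) = 0.6·0.244612 + 0.4·0.0673841 = 0.173721.

0.174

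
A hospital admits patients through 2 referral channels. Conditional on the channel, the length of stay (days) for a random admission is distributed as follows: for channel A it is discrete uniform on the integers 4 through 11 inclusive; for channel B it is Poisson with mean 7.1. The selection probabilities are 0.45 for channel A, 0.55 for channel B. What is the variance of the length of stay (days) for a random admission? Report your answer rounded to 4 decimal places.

6.3071

Per component, A: μ=7.5, E[X²]=61.5; B: μ=7.1, E[X²]=57.51.
E[X] = 0.45·7.5 + 0.55·7.1 = 7.28.
E[X²] = 0.45·61.5 + 0.55·57.51 = 59.3055.
Var(X) = E[X²] − (E[X])² = 59.3055 − 52.9984 = 6.3071.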